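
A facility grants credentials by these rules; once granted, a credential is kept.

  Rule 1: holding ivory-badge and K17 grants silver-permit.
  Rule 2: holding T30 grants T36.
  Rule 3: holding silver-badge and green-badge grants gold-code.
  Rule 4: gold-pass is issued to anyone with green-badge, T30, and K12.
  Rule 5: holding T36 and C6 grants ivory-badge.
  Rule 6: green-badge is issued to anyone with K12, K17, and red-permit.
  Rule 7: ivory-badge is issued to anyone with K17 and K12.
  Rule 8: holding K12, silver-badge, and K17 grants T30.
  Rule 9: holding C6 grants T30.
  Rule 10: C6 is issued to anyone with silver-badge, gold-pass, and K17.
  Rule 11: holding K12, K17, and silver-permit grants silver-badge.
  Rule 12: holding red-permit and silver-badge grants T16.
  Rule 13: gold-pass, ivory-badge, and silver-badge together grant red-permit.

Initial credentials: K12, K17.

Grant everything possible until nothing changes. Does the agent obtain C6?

C6 would need silver-badge, gold-pass, and K17 (Rule 10), but gold-pass is never granted.

No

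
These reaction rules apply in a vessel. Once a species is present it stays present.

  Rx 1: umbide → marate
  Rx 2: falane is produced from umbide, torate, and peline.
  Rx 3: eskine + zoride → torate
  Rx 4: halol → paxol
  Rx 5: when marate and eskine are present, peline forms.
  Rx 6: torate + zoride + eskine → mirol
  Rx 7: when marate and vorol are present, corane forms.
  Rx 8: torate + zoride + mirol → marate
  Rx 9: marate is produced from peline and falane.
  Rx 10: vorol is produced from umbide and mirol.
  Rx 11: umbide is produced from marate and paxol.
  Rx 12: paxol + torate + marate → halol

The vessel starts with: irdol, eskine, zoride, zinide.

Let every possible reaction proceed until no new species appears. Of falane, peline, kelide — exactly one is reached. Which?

peline

eskine and zoride present → torate forms (Rx 3).
torate, zoride, and eskine present → mirol forms (Rx 6).
torate, zoride, and mirol present → marate forms (Rx 8).
marate and eskine present → peline forms (Rx 5).
No rule produces kelide, and it is not given. falane would need umbide, torate, and peline (Rx 2), but umbide never forms.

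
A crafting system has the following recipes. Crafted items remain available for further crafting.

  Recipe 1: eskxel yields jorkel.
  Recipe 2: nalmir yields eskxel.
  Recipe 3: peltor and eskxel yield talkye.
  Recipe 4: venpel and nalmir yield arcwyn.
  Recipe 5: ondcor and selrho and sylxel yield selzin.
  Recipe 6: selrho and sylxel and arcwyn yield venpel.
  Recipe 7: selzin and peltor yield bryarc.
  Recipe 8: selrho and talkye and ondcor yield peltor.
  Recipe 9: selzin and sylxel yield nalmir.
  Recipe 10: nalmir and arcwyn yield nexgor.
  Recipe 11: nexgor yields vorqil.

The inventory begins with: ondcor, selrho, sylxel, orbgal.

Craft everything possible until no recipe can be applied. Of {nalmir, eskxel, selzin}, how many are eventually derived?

ondcor and selrho and sylxel → selzin (Recipe 5).
selzin and sylxel → nalmir (Recipe 9).
nalmir → eskxel (Recipe 2).
nalmir: reached.
eskxel: reached.
selzin: reached.
All 3 are reached.

3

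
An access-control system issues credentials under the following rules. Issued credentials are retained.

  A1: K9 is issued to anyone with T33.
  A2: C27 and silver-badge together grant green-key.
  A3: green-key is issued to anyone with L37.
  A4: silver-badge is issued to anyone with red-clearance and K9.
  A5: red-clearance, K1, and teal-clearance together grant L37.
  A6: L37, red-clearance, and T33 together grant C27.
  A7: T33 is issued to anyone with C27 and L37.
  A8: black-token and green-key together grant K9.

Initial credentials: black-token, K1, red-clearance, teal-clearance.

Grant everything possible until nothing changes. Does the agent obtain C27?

C27 would need L37, red-clearance, and T33 (A6), but T33 is never granted.

No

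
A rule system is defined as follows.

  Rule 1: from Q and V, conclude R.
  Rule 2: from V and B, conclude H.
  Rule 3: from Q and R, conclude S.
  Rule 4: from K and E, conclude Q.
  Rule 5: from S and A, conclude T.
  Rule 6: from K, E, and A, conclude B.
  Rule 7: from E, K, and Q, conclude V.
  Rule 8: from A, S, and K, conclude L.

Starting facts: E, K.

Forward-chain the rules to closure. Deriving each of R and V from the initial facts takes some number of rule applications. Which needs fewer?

V

V: From K and E, Rule 4 gives Q. E, K, and Q hold, so V follows (Rule 7). [2 rule applications]
R: From K and E, Rule 4 gives Q. From E, K, and Q, Rule 7 gives V. From Q and V, Rule 1 gives R. [3 rule applications]
V needs fewer.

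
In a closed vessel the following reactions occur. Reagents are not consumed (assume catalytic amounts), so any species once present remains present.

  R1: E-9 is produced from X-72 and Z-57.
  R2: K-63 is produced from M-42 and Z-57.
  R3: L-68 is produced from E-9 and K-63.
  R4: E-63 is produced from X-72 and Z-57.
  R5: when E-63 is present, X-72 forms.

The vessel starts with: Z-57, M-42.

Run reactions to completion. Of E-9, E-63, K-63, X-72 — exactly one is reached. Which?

K-63

M-42 and Z-57 present → K-63 forms (R2).
E-9 would need X-72 and Z-57 (R1), but X-72 never forms. E-63 would need X-72 and Z-57 (R4), but X-72 never forms. X-72 would need E-63 (R5), but E-63 never forms.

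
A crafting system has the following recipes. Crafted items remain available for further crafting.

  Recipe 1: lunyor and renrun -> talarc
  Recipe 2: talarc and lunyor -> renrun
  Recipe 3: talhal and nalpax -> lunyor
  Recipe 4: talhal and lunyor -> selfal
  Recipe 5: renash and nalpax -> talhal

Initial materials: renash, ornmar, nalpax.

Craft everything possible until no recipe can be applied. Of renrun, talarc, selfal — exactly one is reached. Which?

selfal

renash and nalpax -> talhal (Recipe 5).
talhal and nalpax -> lunyor (Recipe 3).
Using Recipe 4, talhal and lunyor make selfal.
talarc would need lunyor and renrun (Recipe 1), but renrun is never obtained. renrun would need talarc and lunyor (Recipe 2), but talarc is never obtained.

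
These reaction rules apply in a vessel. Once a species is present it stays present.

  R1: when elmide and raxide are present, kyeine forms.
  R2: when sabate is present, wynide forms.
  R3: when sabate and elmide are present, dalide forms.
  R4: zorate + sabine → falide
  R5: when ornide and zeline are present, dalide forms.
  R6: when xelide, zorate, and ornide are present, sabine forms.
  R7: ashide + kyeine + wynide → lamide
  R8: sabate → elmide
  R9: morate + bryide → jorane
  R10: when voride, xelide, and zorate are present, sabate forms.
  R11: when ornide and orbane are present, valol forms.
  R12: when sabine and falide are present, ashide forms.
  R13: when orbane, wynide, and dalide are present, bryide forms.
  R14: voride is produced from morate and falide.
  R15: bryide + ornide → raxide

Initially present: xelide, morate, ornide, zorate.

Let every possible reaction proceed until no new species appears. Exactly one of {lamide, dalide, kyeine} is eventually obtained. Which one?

xelide, zorate, and ornide present → sabine forms (R6).
zorate and sabine present → falide forms (R4).
morate and falide present → voride forms (R14).
voride, xelide, and zorate present → sabate forms (R10).
sabate present → elmide forms (R8).
sabate and elmide present → dalide forms (R3).
lamide would need ashide, kyeine, and wynide (R7), but kyeine never forms. kyeine would need elmide and raxide (R1), but raxide never forms.

dalide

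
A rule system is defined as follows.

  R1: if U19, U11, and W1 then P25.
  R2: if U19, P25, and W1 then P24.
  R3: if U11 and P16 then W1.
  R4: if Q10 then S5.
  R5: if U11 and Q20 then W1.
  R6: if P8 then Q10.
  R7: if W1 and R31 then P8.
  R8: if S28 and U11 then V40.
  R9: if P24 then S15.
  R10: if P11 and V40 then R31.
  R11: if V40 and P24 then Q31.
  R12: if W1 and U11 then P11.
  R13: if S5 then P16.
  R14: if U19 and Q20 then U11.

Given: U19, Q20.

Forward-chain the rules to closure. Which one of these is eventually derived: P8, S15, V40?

U19 and Q20 hold, so U11 follows (R14).
U11 and Q20 hold, so W1 follows (R5).
From U19, U11, and W1, R1 gives P25.
U19, P25, and W1 hold, so P24 follows (R2).
From P24, R9 gives S15.
V40 would need S28 and U11 (R8), but S28 is never established. P8 would need W1 and R31 (R7), but R31 is never established.

S15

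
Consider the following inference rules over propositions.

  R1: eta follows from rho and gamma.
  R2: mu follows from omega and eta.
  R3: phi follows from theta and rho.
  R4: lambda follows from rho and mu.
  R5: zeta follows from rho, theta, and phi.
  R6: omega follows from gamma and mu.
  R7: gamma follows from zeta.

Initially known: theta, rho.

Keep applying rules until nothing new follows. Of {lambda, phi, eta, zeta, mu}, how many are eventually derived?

theta and rho hold, so phi follows (R3).
rho, theta, and phi hold, so zeta follows (R5).
zeta holds, so gamma follows (R7).
From rho and gamma, R1 gives eta.
lambda would need rho and mu (R4), but mu is never established.
phi: reached.
eta: reached.
zeta: reached.
mu would need omega and eta (R2), but omega is never established.
Reached: phi, eta, and zeta — 3 of the 5.

3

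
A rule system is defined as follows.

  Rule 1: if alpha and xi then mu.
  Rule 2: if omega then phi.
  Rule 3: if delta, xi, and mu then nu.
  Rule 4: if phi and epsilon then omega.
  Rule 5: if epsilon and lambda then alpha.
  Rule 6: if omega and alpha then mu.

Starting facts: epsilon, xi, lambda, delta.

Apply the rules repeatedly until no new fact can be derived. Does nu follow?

epsilon and lambda hold, so alpha follows (Rule 5).
From alpha and xi, Rule 1 gives mu.
From delta, xi, and mu, Rule 3 gives nu.

Yes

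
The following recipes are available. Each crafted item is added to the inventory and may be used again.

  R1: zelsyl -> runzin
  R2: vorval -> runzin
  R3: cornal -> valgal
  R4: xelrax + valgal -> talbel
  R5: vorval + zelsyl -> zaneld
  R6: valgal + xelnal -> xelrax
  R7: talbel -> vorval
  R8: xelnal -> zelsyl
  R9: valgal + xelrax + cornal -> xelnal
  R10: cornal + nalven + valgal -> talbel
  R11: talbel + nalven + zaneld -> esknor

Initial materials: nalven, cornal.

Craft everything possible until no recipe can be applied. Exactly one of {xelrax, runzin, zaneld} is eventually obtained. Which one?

cornal -> valgal (R3).
Using R10, cornal, nalven, and valgal make talbel.
talbel -> vorval (R7).
Using R2, vorval makes runzin.
xelrax would need valgal and xelnal (R6), but xelnal is never obtained. zaneld would need vorval and zelsyl (R5), but zelsyl is never obtained.

runzin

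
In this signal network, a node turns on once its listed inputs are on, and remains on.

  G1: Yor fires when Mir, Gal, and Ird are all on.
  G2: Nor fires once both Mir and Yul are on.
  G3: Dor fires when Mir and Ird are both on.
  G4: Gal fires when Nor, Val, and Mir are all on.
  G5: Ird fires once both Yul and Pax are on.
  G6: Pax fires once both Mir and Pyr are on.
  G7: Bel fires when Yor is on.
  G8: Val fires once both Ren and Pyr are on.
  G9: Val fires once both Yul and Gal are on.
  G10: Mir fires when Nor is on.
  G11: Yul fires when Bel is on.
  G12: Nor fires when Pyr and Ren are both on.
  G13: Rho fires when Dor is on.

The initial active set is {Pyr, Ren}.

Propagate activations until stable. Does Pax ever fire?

G12: Pyr and Ren on → Nor on.
Nor is on, so Mir fires (G10).
Mir and Pyr are on, so Pax fires (G6).

Yes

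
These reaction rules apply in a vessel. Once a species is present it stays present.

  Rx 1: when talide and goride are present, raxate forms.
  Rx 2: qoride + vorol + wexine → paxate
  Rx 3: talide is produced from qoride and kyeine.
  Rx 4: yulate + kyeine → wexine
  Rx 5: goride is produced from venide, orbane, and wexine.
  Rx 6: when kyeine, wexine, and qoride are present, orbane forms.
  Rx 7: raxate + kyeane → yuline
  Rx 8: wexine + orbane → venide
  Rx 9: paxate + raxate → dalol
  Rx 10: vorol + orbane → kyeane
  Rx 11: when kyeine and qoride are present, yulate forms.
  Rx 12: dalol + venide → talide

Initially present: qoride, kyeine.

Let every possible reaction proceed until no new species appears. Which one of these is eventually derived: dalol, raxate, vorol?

raxate

kyeine and qoride present → yulate forms (Rx 11).
qoride and kyeine present → talide forms (Rx 3).
yulate and kyeine present → wexine forms (Rx 4).
kyeine, wexine, and qoride present → orbane forms (Rx 6).
wexine and orbane present → venide forms (Rx 8).
venide, orbane, and wexine present → goride forms (Rx 5).
talide and goride present → raxate forms (Rx 1).
dalol would need paxate and raxate (Rx 9), but paxate never forms. No rule produces vorol, and it is not given.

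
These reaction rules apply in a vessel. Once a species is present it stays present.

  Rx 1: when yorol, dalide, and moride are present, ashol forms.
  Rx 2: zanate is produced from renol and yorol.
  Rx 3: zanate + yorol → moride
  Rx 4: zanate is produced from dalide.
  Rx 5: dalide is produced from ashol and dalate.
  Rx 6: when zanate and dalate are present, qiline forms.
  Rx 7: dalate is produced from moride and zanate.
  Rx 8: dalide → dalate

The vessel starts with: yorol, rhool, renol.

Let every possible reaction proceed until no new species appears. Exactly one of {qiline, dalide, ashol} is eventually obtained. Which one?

qiline

renol and yorol present → zanate forms (Rx 2).
zanate and yorol present → moride forms (Rx 3).
moride and zanate present → dalate forms (Rx 7).
zanate and dalate present → qiline forms (Rx 6).
ashol would need yorol, dalide, and moride (Rx 1), but dalide never forms. dalide would need ashol and dalate (Rx 5), but ashol never forms.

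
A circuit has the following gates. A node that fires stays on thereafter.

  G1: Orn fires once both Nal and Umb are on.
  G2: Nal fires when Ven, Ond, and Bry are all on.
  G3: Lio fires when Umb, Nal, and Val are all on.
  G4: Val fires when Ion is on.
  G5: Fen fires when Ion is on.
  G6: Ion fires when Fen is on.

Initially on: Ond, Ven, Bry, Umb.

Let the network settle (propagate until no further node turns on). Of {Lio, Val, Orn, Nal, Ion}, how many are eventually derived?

2

Ven, Ond, and Bry are on, so Nal fires (G2).
G1: Nal and Umb on → Orn on.
Lio would need Umb, Nal, and Val (G3), but Val never turns on.
Val would need Ion (G4), but Ion never turns on.
Orn: reached.
Nal: reached.
Ion would need Fen (G6), but Fen never turns on.
Reached: Orn and Nal — 2 of the 5.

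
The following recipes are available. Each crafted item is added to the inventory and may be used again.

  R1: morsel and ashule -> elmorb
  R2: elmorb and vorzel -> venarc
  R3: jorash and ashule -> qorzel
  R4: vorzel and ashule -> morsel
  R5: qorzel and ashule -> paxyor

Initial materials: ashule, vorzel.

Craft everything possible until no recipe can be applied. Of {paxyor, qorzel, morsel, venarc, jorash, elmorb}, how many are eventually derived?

vorzel and ashule -> morsel (R4).
Using R1, morsel and ashule make elmorb.
elmorb and vorzel -> venarc (R2).
paxyor would need qorzel and ashule (R5), but qorzel is never obtained.
qorzel would need jorash and ashule (R3), but jorash is never obtained.
morsel: reached.
venarc: reached.
No rule produces jorash, and it is not given.
elmorb: reached.
Reached: morsel, venarc, and elmorb — 3 of the 6.

3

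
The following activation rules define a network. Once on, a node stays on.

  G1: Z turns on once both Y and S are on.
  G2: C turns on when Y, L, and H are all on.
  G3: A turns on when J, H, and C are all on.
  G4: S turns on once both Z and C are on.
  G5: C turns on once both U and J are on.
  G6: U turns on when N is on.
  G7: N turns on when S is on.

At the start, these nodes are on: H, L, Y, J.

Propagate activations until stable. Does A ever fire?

Yes

G2: Y, L, and H on → C on.
G3: J, H, and C on → A on.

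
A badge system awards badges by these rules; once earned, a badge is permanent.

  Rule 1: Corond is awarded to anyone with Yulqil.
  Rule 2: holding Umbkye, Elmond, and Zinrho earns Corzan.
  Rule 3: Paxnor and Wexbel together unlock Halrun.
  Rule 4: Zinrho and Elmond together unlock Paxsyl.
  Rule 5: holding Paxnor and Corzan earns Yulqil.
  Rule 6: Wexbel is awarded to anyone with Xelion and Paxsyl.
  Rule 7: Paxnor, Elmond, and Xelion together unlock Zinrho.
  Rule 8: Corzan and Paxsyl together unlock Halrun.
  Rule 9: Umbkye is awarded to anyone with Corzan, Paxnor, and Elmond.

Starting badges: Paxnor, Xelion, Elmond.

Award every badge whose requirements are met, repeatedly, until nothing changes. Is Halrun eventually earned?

With Paxnor, Elmond, and Xelion, Zinrho is earned (Rule 7).
With Zinrho and Elmond, Paxsyl is earned (Rule 4).
With Xelion and Paxsyl, Wexbel is earned (Rule 6).
With Paxnor and Wexbel, Halrun is earned (Rule 3).

Yes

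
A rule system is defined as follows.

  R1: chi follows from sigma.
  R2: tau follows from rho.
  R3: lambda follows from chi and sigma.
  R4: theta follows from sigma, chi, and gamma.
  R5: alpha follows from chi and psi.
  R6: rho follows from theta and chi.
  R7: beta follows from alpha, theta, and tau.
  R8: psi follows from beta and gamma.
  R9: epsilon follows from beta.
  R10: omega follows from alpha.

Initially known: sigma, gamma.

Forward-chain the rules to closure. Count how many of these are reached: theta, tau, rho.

From sigma, R1 gives chi.
sigma, chi, and gamma hold, so theta follows (R4).
theta and chi hold, so rho follows (R6).
From rho, R2 gives tau.
theta: reached.
tau: reached.
rho: reached.
All 3 are reached.

3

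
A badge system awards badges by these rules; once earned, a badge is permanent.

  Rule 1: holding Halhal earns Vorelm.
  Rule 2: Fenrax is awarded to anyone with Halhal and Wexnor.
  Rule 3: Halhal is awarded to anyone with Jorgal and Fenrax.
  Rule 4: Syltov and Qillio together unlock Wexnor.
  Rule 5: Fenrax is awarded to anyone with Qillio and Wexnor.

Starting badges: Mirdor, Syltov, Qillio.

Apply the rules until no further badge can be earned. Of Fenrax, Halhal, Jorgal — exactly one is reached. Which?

With Syltov and Qillio, Wexnor is earned (Rule 4).
With Qillio and Wexnor, Fenrax is earned (Rule 5).
Halhal would need Jorgal and Fenrax (Rule 3), but Jorgal is never earned. No rule produces Jorgal, and it is not given.

Fenrax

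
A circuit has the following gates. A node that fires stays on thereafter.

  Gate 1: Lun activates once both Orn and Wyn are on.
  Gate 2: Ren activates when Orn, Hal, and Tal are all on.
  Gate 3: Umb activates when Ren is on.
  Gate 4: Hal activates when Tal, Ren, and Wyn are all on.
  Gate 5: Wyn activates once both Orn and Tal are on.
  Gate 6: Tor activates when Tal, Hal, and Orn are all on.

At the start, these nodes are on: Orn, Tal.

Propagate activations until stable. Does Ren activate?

No

Ren would need Orn, Hal, and Tal (Gate 2), but Hal never turns on.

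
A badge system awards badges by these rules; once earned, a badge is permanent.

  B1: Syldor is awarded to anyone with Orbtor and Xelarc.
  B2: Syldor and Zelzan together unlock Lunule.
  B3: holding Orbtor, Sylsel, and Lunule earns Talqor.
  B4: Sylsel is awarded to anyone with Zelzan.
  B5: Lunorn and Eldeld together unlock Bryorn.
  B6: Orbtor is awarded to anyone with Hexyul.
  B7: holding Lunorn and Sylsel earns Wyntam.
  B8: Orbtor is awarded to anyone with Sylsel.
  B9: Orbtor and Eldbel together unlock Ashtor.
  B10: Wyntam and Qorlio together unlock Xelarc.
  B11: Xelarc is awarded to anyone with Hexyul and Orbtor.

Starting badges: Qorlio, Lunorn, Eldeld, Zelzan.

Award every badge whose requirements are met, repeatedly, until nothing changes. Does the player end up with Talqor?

With Zelzan, Sylsel is earned (B4).
With Lunorn and Sylsel, Wyntam is earned (B7).
With Sylsel, Orbtor is earned (B8).
With Wyntam and Qorlio, Xelarc is earned (B10).
With Orbtor and Xelarc, Syldor is earned (B1).
With Syldor and Zelzan, Lunule is earned (B2).
With Orbtor, Sylsel, and Lunule, Talqor is earned (B3).

Yes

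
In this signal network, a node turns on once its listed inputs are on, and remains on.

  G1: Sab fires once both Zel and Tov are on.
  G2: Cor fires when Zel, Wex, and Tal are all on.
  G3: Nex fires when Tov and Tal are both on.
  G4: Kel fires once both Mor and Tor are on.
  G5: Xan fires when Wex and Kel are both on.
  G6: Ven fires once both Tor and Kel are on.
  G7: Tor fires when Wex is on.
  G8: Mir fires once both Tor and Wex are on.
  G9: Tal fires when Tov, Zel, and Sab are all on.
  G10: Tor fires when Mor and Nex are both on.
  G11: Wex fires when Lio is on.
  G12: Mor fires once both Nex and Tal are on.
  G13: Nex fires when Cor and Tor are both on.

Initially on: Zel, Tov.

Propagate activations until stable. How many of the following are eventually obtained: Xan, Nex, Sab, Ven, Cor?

Zel and Tov are on, so Sab fires (G1).
G9: Tov, Zel, and Sab on → Tal on.
Tov and Tal are on, so Nex fires (G3).
G12: Nex and Tal on → Mor on.
G10: Mor and Nex on → Tor on.
G4: Mor and Tor on → Kel on.
Tor and Kel are on, so Ven fires (G6).
Xan would need Wex and Kel (G5), but Wex never turns on.
Nex: reached.
Sab: reached.
Ven: reached.
Cor would need Zel, Wex, and Tal (G2), but Wex never turns on.
Reached: Nex, Sab, and Ven — 3 of the 5.

3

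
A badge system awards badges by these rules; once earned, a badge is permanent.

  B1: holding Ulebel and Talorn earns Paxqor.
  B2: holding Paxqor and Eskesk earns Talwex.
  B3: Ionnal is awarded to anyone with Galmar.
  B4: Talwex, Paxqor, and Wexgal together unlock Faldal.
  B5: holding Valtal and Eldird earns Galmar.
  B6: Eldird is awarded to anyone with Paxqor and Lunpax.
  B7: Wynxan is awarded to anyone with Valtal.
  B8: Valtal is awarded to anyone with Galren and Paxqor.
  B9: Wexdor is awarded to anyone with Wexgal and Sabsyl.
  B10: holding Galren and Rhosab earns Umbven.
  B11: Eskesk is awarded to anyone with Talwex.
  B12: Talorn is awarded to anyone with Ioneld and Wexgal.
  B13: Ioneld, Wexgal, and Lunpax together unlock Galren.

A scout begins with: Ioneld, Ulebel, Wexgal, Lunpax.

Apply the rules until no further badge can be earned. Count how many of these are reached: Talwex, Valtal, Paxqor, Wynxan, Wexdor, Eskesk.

3

With Ioneld and Wexgal, Talorn is earned (B12).
With Ioneld, Wexgal, and Lunpax, Galren is earned (B13).
With Ulebel and Talorn, Paxqor is earned (B1).
With Galren and Paxqor, Valtal is earned (B8).
With Valtal, Wynxan is earned (B7).
Talwex would need Paxqor and Eskesk (B2), but Eskesk is never earned.
Valtal: reached.
Paxqor: reached.
Wynxan: reached.
Wexdor would need Wexgal and Sabsyl (B9), but Sabsyl is never earned.
Eskesk would need Talwex (B11), but Talwex is never earned.
Reached: Valtal, Paxqor, and Wynxan — 3 of the 6.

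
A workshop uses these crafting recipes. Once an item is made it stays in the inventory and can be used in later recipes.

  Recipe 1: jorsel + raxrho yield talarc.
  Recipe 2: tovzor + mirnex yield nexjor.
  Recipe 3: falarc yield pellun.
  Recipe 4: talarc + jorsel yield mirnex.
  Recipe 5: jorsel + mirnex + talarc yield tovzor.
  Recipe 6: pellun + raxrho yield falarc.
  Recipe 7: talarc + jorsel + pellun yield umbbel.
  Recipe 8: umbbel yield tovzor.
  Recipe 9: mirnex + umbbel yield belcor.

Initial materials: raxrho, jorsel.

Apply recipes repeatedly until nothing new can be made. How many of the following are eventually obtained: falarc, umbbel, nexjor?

jorsel + raxrho → talarc (Recipe 1).
talarc + jorsel → mirnex (Recipe 4).
Using Recipe 5, jorsel, mirnex, and talarc make tovzor.
Using Recipe 2, tovzor and mirnex make nexjor.
falarc would need pellun and raxrho (Recipe 6), but pellun is never obtained.
umbbel would need talarc, jorsel, and pellun (Recipe 7), but pellun is never obtained.
nexjor: reached.
Reached: nexjor — 1 of the 3.

1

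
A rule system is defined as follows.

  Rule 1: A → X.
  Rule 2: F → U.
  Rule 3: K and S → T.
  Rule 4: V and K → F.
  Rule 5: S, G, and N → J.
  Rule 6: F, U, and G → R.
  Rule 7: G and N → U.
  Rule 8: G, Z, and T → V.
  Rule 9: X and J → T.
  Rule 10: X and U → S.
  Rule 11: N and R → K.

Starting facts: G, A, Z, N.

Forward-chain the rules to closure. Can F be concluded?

No

F would need V and K (Rule 4), but K is never established.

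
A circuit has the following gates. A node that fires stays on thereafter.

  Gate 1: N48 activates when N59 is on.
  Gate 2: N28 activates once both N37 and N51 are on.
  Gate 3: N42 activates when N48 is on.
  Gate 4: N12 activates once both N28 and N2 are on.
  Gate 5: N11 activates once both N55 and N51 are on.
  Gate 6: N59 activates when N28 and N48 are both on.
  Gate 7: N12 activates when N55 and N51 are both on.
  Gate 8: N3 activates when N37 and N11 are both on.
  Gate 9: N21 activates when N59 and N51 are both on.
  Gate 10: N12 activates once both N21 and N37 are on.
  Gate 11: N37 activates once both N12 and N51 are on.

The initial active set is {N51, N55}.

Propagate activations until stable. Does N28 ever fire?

Yes

N55 and N51 are on, so N12 activates (Gate 7).
Gate 11: N12 and N51 on → N37 on.
Gate 2: N37 and N51 on → N28 on.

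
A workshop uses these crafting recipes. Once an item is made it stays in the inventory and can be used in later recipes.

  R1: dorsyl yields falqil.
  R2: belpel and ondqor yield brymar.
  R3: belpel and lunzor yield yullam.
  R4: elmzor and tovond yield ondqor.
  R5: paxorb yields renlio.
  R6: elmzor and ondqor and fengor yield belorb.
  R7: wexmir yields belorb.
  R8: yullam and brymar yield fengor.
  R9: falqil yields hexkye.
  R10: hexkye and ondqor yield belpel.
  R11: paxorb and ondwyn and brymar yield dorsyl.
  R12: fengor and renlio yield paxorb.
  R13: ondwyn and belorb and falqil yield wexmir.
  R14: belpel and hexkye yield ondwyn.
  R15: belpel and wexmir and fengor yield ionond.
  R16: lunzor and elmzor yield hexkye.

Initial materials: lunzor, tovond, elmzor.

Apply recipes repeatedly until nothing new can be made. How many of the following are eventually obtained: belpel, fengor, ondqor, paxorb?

lunzor and elmzor → hexkye (R16).
Using R4, elmzor and tovond make ondqor.
hexkye and ondqor → belpel (R10).
Using R3, belpel and lunzor make yullam.
Using R2, belpel and ondqor make brymar.
Using R8, yullam and brymar make fengor.
belpel: reached.
fengor: reached.
ondqor: reached.
paxorb would need fengor and renlio (R12), but renlio is never obtained.
Reached: belpel, fengor, and ondqor — 3 of the 4.

3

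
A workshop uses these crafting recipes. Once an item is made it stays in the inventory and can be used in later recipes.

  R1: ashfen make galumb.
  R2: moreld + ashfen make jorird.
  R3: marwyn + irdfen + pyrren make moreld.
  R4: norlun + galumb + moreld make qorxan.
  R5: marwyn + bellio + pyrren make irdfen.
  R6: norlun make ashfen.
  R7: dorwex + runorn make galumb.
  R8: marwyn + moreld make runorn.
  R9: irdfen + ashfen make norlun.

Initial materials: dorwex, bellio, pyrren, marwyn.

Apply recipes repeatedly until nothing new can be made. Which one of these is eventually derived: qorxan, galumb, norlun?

Using R5, marwyn, bellio, and pyrren make irdfen.
Using R3, marwyn, irdfen, and pyrren make moreld.
marwyn + moreld → runorn (R8).
Using R7, dorwex and runorn make galumb.
norlun would need irdfen and ashfen (R9), but ashfen is never obtained. qorxan would need norlun, galumb, and moreld (R4), but norlun is never obtained.

galumb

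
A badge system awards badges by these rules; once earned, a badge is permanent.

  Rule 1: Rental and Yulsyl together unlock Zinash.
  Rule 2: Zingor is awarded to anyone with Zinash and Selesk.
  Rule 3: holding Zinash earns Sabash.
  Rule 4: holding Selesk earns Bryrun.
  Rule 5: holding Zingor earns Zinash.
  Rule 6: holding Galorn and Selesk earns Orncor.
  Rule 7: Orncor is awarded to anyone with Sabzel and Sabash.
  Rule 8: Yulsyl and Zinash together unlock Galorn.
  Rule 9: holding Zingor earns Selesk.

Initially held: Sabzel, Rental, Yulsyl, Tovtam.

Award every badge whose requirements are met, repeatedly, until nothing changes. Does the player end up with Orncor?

With Rental and Yulsyl, Zinash is earned (Rule 1).
With Zinash, Sabash is earned (Rule 3).
With Sabzel and Sabash, Orncor is earned (Rule 7).

Yes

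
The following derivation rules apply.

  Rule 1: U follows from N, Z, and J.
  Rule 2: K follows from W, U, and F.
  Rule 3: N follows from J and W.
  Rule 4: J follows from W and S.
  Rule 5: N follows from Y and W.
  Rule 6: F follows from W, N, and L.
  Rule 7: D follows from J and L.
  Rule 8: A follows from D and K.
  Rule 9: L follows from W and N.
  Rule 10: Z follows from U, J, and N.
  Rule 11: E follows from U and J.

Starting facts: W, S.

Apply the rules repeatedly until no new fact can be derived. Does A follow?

A would need D and K (Rule 8), but K is never established.

No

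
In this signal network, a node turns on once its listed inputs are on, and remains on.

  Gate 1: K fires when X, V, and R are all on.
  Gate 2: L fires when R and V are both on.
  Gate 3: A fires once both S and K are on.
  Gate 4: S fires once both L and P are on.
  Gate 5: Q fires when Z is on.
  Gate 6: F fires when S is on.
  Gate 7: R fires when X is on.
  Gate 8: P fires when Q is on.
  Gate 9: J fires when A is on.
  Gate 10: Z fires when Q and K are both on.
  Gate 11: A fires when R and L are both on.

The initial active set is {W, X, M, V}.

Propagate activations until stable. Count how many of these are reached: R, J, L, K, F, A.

X is on, so R fires (Gate 7).
Gate 1: X, V, and R on → K on.
R and V are on, so L fires (Gate 2).
R and L are on, so A fires (Gate 11).
Gate 9: A on → J on.
R: reached.
J: reached.
L: reached.
K: reached.
F would need S (Gate 6), but S never turns on.
A: reached.
Reached: R, J, L, K, and A — 5 of the 6.

5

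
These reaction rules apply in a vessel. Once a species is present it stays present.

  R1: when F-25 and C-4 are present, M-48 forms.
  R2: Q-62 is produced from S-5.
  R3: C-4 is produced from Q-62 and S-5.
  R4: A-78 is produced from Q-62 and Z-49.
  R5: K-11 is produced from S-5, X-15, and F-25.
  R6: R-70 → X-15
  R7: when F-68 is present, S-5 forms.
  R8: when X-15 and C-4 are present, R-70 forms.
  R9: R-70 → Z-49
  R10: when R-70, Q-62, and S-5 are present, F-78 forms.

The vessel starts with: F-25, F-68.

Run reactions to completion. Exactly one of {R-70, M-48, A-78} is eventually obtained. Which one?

M-48

F-68 present → S-5 forms (R7).
S-5 present → Q-62 forms (R2).
Q-62 and S-5 present → C-4 forms (R3).
F-25 and C-4 present → M-48 forms (R1).
R-70 would need X-15 and C-4 (R8), but X-15 never forms. A-78 would need Q-62 and Z-49 (R4), but Z-49 never forms.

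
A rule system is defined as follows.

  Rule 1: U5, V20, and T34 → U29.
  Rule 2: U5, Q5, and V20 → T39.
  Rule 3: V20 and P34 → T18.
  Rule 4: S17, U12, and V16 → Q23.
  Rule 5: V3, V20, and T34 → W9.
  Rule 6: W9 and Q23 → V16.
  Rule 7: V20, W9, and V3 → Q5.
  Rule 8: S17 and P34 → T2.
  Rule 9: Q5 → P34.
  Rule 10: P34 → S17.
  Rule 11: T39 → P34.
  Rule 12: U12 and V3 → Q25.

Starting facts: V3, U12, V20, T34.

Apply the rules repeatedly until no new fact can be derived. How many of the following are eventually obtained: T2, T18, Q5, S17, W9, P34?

6

V3, V20, and T34 hold, so W9 follows (Rule 5).
V20, W9, and V3 hold, so Q5 follows (Rule 7).
From Q5, Rule 9 gives P34.
V20 and P34 hold, so T18 follows (Rule 3).
From P34, Rule 10 gives S17.
From S17 and P34, Rule 8 gives T2.
T2: reached.
T18: reached.
Q5: reached.
S17: reached.
W9: reached.
P34: reached.
All 6 are reached.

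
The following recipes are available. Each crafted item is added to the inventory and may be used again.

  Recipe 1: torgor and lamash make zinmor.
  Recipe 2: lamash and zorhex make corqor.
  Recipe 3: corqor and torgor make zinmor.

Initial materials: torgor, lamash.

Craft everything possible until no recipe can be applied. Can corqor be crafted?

No

corqor would need lamash and zorhex (Recipe 2), but zorhex is never obtained.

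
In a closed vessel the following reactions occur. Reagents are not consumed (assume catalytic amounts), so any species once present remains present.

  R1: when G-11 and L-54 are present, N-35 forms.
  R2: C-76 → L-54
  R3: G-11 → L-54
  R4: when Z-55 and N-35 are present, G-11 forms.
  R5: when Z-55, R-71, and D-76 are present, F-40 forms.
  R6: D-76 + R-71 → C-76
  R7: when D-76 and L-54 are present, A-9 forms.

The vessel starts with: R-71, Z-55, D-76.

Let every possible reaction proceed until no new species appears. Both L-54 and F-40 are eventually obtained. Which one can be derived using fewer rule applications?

F-40: Z-55, R-71, and D-76 present → F-40 forms (R5). [1 rule application]
L-54: D-76 and R-71 present → C-76 forms (R6). C-76 present → L-54 forms (R2). [2 rule applications]
F-40 needs fewer.

F-40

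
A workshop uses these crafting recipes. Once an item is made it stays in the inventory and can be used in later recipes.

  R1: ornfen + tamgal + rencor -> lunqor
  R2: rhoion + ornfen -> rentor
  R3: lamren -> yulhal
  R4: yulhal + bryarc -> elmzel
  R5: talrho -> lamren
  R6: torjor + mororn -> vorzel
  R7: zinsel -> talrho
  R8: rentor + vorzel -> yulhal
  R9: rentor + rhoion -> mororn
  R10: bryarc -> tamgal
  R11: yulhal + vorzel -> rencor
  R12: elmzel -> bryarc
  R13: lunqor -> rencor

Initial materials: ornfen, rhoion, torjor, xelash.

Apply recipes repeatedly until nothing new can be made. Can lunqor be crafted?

No

lunqor would need ornfen, tamgal, and rencor (R1), but tamgal is never obtained.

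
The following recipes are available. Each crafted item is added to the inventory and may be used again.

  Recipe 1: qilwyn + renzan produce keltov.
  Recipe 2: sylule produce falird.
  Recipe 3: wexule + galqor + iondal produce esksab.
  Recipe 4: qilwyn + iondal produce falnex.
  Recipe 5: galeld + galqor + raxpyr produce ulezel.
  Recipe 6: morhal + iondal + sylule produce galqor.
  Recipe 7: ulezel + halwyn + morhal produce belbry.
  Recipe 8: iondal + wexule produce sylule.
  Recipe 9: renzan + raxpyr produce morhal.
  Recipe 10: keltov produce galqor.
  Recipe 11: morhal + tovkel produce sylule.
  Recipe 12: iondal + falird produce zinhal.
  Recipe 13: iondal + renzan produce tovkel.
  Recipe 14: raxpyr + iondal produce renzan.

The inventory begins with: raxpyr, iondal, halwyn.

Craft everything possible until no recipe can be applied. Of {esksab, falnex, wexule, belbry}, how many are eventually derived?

0

esksab would need wexule, galqor, and iondal (Recipe 3), but wexule is never obtained.
falnex would need qilwyn and iondal (Recipe 4), but qilwyn is never obtained.
No rule produces wexule, and it is not given.
belbry would need ulezel, halwyn, and morhal (Recipe 7), but ulezel is never obtained.
None of the 4 are reached.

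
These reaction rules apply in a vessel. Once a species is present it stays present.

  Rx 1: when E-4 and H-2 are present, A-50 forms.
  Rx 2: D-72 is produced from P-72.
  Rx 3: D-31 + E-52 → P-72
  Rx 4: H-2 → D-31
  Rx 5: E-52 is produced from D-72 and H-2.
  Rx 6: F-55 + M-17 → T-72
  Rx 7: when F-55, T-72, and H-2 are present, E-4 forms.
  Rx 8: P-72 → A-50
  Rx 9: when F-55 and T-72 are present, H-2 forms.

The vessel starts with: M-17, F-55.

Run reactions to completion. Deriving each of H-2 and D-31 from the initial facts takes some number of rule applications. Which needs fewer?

H-2: F-55 and M-17 present → T-72 forms (Rx 6). F-55 and T-72 present → H-2 forms (Rx 9). [2 rule applications]
D-31: F-55 and M-17 present → T-72 forms (Rx 6). F-55 and T-72 present → H-2 forms (Rx 9). H-2 present → D-31 forms (Rx 4). [3 rule applications]
H-2 needs fewer.

H-2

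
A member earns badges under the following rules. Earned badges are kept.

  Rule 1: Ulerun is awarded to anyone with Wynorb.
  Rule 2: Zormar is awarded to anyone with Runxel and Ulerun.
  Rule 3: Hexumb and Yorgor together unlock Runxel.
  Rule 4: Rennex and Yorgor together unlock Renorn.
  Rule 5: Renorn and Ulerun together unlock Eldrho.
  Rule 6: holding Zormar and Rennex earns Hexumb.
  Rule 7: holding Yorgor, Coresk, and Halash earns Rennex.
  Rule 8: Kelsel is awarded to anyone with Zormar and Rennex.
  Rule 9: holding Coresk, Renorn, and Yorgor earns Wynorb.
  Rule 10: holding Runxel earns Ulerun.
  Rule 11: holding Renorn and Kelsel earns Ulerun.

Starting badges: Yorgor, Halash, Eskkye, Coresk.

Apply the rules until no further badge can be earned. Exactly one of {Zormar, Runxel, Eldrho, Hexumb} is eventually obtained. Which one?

Eldrho

With Yorgor, Coresk, and Halash, Rennex is earned (Rule 7).
With Rennex and Yorgor, Renorn is earned (Rule 4).
With Coresk, Renorn, and Yorgor, Wynorb is earned (Rule 9).
With Wynorb, Ulerun is earned (Rule 1).
With Renorn and Ulerun, Eldrho is earned (Rule 5).
Zormar would need Runxel and Ulerun (Rule 2), but Runxel is never earned. Runxel would need Hexumb and Yorgor (Rule 3), but Hexumb is never earned. Hexumb would need Zormar and Rennex (Rule 6), but Zormar is never earned.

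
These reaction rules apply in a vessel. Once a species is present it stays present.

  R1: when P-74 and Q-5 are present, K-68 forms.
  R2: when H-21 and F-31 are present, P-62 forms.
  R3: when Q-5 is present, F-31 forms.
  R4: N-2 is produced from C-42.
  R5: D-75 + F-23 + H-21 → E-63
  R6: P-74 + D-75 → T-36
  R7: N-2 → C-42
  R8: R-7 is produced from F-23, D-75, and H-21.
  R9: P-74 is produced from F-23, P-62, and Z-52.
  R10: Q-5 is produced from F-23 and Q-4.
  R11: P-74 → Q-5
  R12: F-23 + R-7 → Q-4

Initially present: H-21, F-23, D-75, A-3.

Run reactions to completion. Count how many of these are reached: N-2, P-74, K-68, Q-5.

1

F-23, D-75, and H-21 present → R-7 forms (R8).
F-23 and R-7 present → Q-4 forms (R12).
F-23 and Q-4 present → Q-5 forms (R10).
N-2 would need C-42 (R4), but C-42 never forms.
P-74 would need F-23, P-62, and Z-52 (R9), but Z-52 never forms.
K-68 would need P-74 and Q-5 (R1), but P-74 never forms.
Q-5: reached.
Reached: Q-5 — 1 of the 4.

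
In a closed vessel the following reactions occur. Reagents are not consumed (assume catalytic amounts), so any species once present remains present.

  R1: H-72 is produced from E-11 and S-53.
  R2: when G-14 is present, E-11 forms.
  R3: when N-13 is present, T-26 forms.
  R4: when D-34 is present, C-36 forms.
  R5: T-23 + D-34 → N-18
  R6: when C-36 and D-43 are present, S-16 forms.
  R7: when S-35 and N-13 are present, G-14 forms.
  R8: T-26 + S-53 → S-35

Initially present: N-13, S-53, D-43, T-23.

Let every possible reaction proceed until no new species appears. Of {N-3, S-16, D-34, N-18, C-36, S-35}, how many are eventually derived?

1

N-13 present → T-26 forms (R3).
T-26 and S-53 present → S-35 forms (R8).
No rule produces N-3, and it is not given.
S-16 would need C-36 and D-43 (R6), but C-36 never forms.
No rule produces D-34, and it is not given.
N-18 would need T-23 and D-34 (R5), but D-34 never forms.
C-36 would need D-34 (R4), but D-34 never forms.
S-35: reached.
Reached: S-35 — 1 of the 6.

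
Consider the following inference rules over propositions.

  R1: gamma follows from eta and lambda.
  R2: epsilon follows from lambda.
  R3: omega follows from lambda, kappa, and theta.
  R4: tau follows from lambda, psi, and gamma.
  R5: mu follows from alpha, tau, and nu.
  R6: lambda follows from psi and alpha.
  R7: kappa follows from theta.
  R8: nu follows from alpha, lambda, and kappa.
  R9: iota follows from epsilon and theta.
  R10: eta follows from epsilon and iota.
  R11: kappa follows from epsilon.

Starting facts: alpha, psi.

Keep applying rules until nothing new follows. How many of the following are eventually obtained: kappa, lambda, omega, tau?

2

psi and alpha hold, so lambda follows (R6).
From lambda, R2 gives epsilon.
epsilon holds, so kappa follows (R11).
kappa: reached.
lambda: reached.
omega would need lambda, kappa, and theta (R3), but theta is never established.
tau would need lambda, psi, and gamma (R4), but gamma is never established.
Reached: kappa and lambda — 2 of the 4.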